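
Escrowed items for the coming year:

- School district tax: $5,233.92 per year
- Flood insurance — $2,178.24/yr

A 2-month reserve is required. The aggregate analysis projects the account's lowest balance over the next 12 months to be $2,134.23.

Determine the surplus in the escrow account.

School district tax = $5,233.92/yr
Flood insurance = $2,178.24/yr
Yearly total = $7,412.16
Per month = $7,412.16 ÷ 12 = $617.68
Required reserve = 2 × $617.68 = $1,235.36
Excess over cushion: $2,134.23 − $1,235.36 = $898.87

$898.87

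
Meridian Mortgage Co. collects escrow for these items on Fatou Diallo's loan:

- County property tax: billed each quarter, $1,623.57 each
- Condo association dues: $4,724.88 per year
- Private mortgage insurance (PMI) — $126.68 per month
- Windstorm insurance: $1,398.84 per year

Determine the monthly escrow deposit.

County property tax = $1,623.57 × 4 = $6,494.28 per year
Condo association dues = $4,724.88 per year
Private mortgage insurance (PMI) = $126.68 × 12 = $1,520.16 per year
Windstorm insurance = $1,398.84 per year
Total annual escrow = $6,494.28 + $4,724.88 + $1,520.16 + $1,398.84 = $14,138.16
Per month = $14,138.16 ÷ 12 = $1,178.18

$1,178.18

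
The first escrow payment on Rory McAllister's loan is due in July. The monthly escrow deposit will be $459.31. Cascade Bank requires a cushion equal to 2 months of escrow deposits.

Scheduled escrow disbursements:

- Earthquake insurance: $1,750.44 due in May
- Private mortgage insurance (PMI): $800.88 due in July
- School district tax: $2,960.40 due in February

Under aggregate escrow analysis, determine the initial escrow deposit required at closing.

Cushion = 2 × $459.31 = $918.62
Trial balance (start $0, +$459.31 each month, − disbursements):
  Jul: +$459.31 − $800.88 → -$341.57
  Aug: +$459.31 → $117.74
  Sep: +$459.31 → $577.05
  Oct: +$459.31 → $1,036.36
  Nov: +$459.31 → $1,495.67
  Dec: +$459.31 → $1,954.98
  Jan: +$459.31 → $2,414.29
  Feb: +$459.31 − $2,960.40 → -$86.80
  Mar: +$459.31 → $372.51
  Apr: +$459.31 → $831.82
  May: +$459.31 − $1,750.44 → -$459.31
  Jun: +$459.31 → $0.00
Lowest trial balance = -$459.31 (May)
Initial deposit = cushion − low point = $918.62 − (-$459.31) = $1,377.93

$1,377.93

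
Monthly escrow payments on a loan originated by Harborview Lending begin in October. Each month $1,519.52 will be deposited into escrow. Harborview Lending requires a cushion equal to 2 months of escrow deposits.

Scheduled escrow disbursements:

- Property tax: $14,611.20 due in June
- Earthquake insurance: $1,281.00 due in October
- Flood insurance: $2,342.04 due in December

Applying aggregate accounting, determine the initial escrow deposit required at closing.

$7,597.60

Cushion = 2 × $1,519.52 = $3,039.04
Trial balance (start $0, +$1,519.52 each month, − disbursements):
  Oct: +$1,519.52 − $1,281.00 → $238.52
  Nov: +$1,519.52 → $1,758.04
  Dec: +$1,519.52 − $2,342.04 → $935.52
  Jan: +$1,519.52 → $2,455.04
  Feb: +$1,519.52 → $3,974.56
  Mar: +$1,519.52 → $5,494.08
  Apr: +$1,519.52 → $7,013.60
  May: +$1,519.52 → $8,533.12
  Jun: +$1,519.52 − $14,611.20 → -$4,558.56
  Jul: +$1,519.52 → -$3,039.04
  Aug: +$1,519.52 → -$1,519.52
  Sep: +$1,519.52 → $0.00
Lowest trial balance = -$4,558.56 (Jun)
Initial deposit = cushion − low point = $3,039.04 − (-$4,558.56) = $7,597.60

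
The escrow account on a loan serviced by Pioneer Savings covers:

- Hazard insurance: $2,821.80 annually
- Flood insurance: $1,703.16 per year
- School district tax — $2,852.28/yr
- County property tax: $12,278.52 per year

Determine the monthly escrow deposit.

Hazard insurance: $2,821.80 per year
Flood insurance: $1,703.16 per year
School district tax: $2,852.28 per year
County property tax: $12,278.52 per year
Yearly total = $2,821.80 + $1,703.16 + $2,852.28 + $12,278.52 = $19,655.76
Base monthly escrow = $19,655.76 / 12 = $1,637.98

$1,637.98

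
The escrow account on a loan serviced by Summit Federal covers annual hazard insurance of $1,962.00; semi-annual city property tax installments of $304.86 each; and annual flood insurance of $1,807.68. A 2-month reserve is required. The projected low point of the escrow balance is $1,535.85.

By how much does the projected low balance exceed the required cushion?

Hazard insurance = $1,962.00 per year
City property tax = $304.86 × 2 = $609.72 per year
Flood insurance = $1,807.68 per year
Total per year = $4,379.40
Base monthly escrow = $4,379.40 ÷ 12 = $364.95
Cushion = 2 × $364.95 = $729.90
Surplus = $1,535.85 − $729.90 = $805.95

$805.95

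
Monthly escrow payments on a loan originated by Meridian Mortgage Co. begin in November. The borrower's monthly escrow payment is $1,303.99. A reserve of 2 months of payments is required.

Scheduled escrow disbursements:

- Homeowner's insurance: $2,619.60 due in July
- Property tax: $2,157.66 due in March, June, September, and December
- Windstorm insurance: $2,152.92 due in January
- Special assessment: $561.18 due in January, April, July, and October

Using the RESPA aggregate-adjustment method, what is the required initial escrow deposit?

Cushion = 2 × $1,303.99 = $2,607.98
Trial balance (start $0, +$1,303.99 each month, − disbursements):
  Nov: +$1,303.99 → $1,303.99
  Dec: +$1,303.99 − $2,157.66 → $450.32
  Jan: +$1,303.99 − $2,714.10 → -$959.79
  Feb: +$1,303.99 → $344.20
  Mar: +$1,303.99 − $2,157.66 → -$509.47
  Apr: +$1,303.99 − $561.18 → $233.34
  May: +$1,303.99 → $1,537.33
  Jun: +$1,303.99 − $2,157.66 → $683.66
  Jul: +$1,303.99 − $3,180.78 → -$1,193.13
  Aug: +$1,303.99 → $110.86
  Sep: +$1,303.99 − $2,157.66 → -$742.81
  Oct: +$1,303.99 − $561.18 → $0.00
Lowest trial balance = -$1,193.13 (Jul)
Initial deposit = cushion − low point = $2,607.98 − (-$1,193.13) = $3,801.11

$3,801.11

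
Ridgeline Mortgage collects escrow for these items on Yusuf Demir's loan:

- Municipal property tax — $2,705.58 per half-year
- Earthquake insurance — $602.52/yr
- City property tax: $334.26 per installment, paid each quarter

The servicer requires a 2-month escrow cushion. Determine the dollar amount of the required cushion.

$1,225.12

Municipal property tax: $2,705.58 × 2 = $5,411.16
Earthquake insurance: $602.52
City property tax: $334.26 × 4 = $1,337.04
Annual escrow total = $7,350.72
Per month = $7,350.72 ÷ 12 = $612.56
Required cushion = 2 × $612.56 = $1,225.12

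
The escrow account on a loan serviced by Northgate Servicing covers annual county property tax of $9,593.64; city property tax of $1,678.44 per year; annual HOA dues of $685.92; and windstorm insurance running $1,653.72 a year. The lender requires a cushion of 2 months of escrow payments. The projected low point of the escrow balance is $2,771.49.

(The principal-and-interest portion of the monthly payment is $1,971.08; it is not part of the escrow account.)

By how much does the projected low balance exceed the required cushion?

$502.87

County property tax = $9,593.64 annually
City property tax = $1,678.44 annually
HOA dues = $685.92 annually
Windstorm insurance = $1,653.72 annually
Total per year = $9,593.64 + $1,678.44 + $685.92 + $1,653.72 = $13,611.72
Monthly = $13,611.72 / 12 = $1,134.31
Required reserve = 2 × $1,134.31 = $2,268.62
Surplus = $2,771.49 − $2,268.62 = $502.87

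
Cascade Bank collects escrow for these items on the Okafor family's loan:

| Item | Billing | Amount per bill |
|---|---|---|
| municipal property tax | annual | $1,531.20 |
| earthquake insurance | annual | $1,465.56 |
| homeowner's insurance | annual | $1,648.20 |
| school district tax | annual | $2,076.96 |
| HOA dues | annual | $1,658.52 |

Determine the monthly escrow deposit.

$698.37

Municipal property tax — $1,531.20
Earthquake insurance — $1,465.56
Homeowner's insurance — $1,648.20
School district tax — $2,076.96
HOA dues — $1,658.52
Annual escrow total = $1,531.20 + $1,465.56 + $1,648.20 + $2,076.96 + $1,658.52 = $8,380.44
Base monthly escrow = $8,380.44 ÷ 12 = $698.37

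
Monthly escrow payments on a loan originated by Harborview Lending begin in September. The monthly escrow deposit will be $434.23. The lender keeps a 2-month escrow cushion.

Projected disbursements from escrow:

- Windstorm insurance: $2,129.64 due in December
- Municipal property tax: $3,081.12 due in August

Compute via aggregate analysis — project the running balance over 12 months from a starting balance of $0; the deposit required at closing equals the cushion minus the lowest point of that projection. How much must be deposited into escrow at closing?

Cushion = 2 × $434.23 = $868.46
Trial balance (start $0, +$434.23 each month, − disbursements):
  Sep: +$434.23 → $434.23
  Oct: +$434.23 → $868.46
  Nov: +$434.23 → $1,302.69
  Dec: +$434.23 − $2,129.64 → -$392.72
  Jan: +$434.23 → $41.51
  Feb: +$434.23 → $475.74
  Mar: +$434.23 → $909.97
  Apr: +$434.23 → $1,344.20
  May: +$434.23 → $1,778.43
  Jun: +$434.23 → $2,212.66
  Jul: +$434.23 → $2,646.89
  Aug: +$434.23 − $3,081.12 → $0.00
Lowest trial balance = -$392.72 (Dec)
Initial deposit = cushion − low point = $868.46 − (-$392.72) = $1,261.18

$1,261.18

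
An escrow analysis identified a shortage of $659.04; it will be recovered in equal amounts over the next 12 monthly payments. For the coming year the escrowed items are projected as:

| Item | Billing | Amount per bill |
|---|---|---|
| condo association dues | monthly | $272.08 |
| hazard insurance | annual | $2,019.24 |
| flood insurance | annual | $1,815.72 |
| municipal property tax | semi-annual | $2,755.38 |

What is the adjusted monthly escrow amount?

$1,105.81

Condo association dues = $272.08 × 12 = $3,264.96
Hazard insurance = $2,019.24
Flood insurance = $1,815.72
Municipal property tax = $2,755.38 × 2 = $5,510.76
Total annual escrow = $3,264.96 + $2,019.24 + $1,815.72 + $5,510.76 = $12,610.68
Monthly = $12,610.68 / 12 = $1,050.89
Monthly shortage recovery: $659.04 / 12 = $54.92
New monthly escrow = $1,050.89 + $54.92 = $1,105.81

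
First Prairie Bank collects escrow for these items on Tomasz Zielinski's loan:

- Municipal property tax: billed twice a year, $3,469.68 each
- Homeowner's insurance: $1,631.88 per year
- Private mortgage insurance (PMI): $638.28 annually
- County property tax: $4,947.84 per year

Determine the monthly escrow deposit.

Municipal property tax: $3,469.68 × 2 = $6,939.36
Homeowner's insurance: $1,631.88
Private mortgage insurance (PMI): $638.28
County property tax: $4,947.84
Yearly total = $6,939.36 + $1,631.88 + $638.28 + $4,947.84 = $14,157.36
Monthly escrow = $14,157.36 ÷ 12 = $1,179.78

$1,179.78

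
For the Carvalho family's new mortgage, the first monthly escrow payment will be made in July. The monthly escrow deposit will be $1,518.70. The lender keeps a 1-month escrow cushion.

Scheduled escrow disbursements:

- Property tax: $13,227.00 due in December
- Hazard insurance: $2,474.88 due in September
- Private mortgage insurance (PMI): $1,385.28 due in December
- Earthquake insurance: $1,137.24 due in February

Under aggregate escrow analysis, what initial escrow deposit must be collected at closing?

Cushion = 1 × $1,518.70 = $1,518.70
Trial balance (start $0, +$1,518.70 each month, − disbursements):
  Jul: +$1,518.70 → $1,518.70
  Aug: +$1,518.70 → $3,037.40
  Sep: +$1,518.70 − $2,474.88 → $2,081.22
  Oct: +$1,518.70 → $3,599.92
  Nov: +$1,518.70 → $5,118.62
  Dec: +$1,518.70 − $14,612.28 → -$7,974.96
  Jan: +$1,518.70 → -$6,456.26
  Feb: +$1,518.70 − $1,137.24 → -$6,074.80
  Mar: +$1,518.70 → -$4,556.10
  Apr: +$1,518.70 → -$3,037.40
  May: +$1,518.70 → -$1,518.70
  Jun: +$1,518.70 → $0.00
Lowest trial balance = -$7,974.96 (Dec)
Initial deposit = cushion − low point = $1,518.70 − (-$7,974.96) = $9,493.66

$9,493.66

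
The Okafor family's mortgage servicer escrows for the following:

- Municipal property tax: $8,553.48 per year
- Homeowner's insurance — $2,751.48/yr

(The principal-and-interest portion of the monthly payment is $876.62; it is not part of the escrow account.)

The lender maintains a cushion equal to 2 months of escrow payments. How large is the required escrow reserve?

$1,884.16

Municipal property tax: $8,553.48
Homeowner's insurance: $2,751.48
Yearly total = $8,553.48 + $2,751.48 = $11,304.96
Base monthly escrow = $11,304.96 ÷ 12 = $942.08
Required cushion = 2 × $942.08 = $1,884.16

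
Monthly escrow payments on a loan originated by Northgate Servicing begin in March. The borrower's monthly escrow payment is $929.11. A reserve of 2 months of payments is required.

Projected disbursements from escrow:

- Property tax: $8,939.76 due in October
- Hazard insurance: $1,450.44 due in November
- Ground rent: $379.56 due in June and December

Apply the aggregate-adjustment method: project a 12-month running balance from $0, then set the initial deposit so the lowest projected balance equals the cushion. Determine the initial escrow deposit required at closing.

$4,265.99

Cushion = 2 × $929.11 = $1,858.22
Trial balance (start $0, +$929.11 each month, − disbursements):
  Mar: +$929.11 → $929.11
  Apr: +$929.11 → $1,858.22
  May: +$929.11 → $2,787.33
  Jun: +$929.11 − $379.56 → $3,336.88
  Jul: +$929.11 → $4,265.99
  Aug: +$929.11 → $5,195.10
  Sep: +$929.11 → $6,124.21
  Oct: +$929.11 − $8,939.76 → -$1,886.44
  Nov: +$929.11 − $1,450.44 → -$2,407.77
  Dec: +$929.11 − $379.56 → -$1,858.22
  Jan: +$929.11 → -$929.11
  Feb: +$929.11 → $0.00
Lowest trial balance = -$2,407.77 (Nov)
Initial deposit = cushion − low point = $1,858.22 − (-$2,407.77) = $4,265.99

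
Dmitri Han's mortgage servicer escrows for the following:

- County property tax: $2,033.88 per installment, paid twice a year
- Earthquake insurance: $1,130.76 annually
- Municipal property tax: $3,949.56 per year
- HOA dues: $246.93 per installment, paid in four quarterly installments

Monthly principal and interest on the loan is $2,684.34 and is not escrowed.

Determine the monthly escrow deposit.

County property tax = $2,033.88 × 2 = $4,067.76 per year
Earthquake insurance = $1,130.76 per year
Municipal property tax = $3,949.56 per year
HOA dues = $246.93 × 4 = $987.72 per year
Combined annual = $4,067.76 + $1,130.76 + $3,949.56 + $987.72 = $10,135.80
Monthly escrow = $10,135.80 / 12 = $844.65

$844.65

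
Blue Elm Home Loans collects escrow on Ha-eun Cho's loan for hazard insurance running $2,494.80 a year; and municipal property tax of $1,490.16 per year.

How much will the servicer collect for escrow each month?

$332.08

Hazard insurance — $2,494.80 per year
Municipal property tax — $1,490.16 per year
Yearly total = $2,494.80 + $1,490.16 = $3,984.96
Base monthly escrow = $3,984.96 / 12 = $332.08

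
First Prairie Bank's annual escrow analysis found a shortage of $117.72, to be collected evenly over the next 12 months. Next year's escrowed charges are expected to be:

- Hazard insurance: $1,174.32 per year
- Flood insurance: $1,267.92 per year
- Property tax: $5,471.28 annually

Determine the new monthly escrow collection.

Hazard insurance: $1,174.32 annually
Flood insurance: $1,267.92 annually
Property tax: $5,471.28 annually
Total annual escrow = $7,913.52
Monthly escrow = $7,913.52 / 12 = $659.46
Shortage per month = $117.72 / 12 = $9.81
New monthly escrow = $659.46 + $9.81 = $669.27

$669.27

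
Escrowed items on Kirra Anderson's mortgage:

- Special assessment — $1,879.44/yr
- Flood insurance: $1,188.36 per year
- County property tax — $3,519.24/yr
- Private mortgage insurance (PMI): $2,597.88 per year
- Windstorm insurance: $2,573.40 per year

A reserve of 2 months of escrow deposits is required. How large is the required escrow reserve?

Special assessment: $1,879.44 annually
Flood insurance: $1,188.36 annually
County property tax: $3,519.24 annually
Private mortgage insurance (PMI): $2,597.88 annually
Windstorm insurance: $2,573.40 annually
Yearly total = $11,758.32
Base monthly escrow = $11,758.32 ÷ 12 = $979.86
Cushion = 2 × $979.86 = $1,959.72

$1,959.72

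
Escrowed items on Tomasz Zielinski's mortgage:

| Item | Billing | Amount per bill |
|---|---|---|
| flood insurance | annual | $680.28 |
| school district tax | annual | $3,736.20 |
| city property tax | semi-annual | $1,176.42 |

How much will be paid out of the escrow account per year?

$6,769.32

Flood insurance: $680.28/yr
School district tax: $3,736.20/yr
City property tax: $1,176.42 × 2 = $2,352.84/yr
Annual escrow total = $6,769.32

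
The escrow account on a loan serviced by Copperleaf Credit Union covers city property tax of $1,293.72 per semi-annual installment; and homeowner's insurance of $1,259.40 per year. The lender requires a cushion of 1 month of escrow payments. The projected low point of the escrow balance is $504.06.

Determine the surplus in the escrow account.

$183.49

City property tax: $1,293.72 × 2 = $2,587.44 annually
Homeowner's insurance: $1,259.40 annually
Annual escrow total = $3,846.84
Monthly = $3,846.84 ÷ 12 = $320.57
Cushion = 1 × $320.57 = $320.57
Surplus = $504.06 − $320.57 = $183.49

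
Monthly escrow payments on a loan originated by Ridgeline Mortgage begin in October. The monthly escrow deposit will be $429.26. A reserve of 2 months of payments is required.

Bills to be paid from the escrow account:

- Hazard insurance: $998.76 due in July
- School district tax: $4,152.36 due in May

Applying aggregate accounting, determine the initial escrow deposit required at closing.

Cushion = 2 × $429.26 = $858.52
Trial balance (start $0, +$429.26 each month, − disbursements):
  Oct: +$429.26 → $429.26
  Nov: +$429.26 → $858.52
  Dec: +$429.26 → $1,287.78
  Jan: +$429.26 → $1,717.04
  Feb: +$429.26 → $2,146.30
  Mar: +$429.26 → $2,575.56
  Apr: +$429.26 → $3,004.82
  May: +$429.26 − $4,152.36 → -$718.28
  Jun: +$429.26 → -$289.02
  Jul: +$429.26 − $998.76 → -$858.52
  Aug: +$429.26 → -$429.26
  Sep: +$429.26 → $0.00
Lowest trial balance = -$858.52 (Jul)
Initial deposit = cushion − low point = $858.52 − (-$858.52) = $1,717.04

$1,717.04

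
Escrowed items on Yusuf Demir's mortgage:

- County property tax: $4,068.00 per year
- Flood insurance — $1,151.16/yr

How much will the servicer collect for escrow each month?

County property tax — $4,068.00 per year
Flood insurance — $1,151.16 per year
Combined annual = $5,219.16
Base monthly escrow = $5,219.16 / 12 = $434.93

$434.93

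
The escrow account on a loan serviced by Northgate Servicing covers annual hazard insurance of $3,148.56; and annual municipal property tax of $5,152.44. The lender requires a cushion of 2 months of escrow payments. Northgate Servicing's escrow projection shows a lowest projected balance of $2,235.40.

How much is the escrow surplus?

Hazard insurance: $3,148.56 per year
Municipal property tax: $5,152.44 per year
Annual escrow total = $3,148.56 + $5,152.44 = $8,301.00
Monthly = $8,301.00 / 12 = $691.75
Cushion = 2 × $691.75 = $1,383.50
Surplus = $2,235.40 − $1,383.50 = $851.90

$851.90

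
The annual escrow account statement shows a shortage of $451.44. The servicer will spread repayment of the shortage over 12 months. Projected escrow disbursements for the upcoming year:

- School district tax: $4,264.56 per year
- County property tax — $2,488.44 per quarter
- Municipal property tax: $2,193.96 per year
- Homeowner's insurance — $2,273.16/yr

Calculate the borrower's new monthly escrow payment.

$1,594.74

School district tax: $4,264.56/yr
County property tax: $2,488.44 × 4 = $9,953.76/yr
Municipal property tax: $2,193.96/yr
Homeowner's insurance: $2,273.16/yr
Total per year = $18,685.44
Monthly = $18,685.44 / 12 = $1,557.12
Shortage spread = $451.44 ÷ 12 = $37.62/mo
Adjusted monthly = $1,557.12 + $37.62 = $1,594.74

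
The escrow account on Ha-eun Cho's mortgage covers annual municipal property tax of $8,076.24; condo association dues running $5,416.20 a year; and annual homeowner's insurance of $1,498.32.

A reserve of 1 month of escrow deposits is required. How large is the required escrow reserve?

Municipal property tax — $8,076.24 per year
Condo association dues — $5,416.20 per year
Homeowner's insurance — $1,498.32 per year
Total annual escrow = $8,076.24 + $5,416.20 + $1,498.32 = $14,990.76
Base monthly escrow = $14,990.76 ÷ 12 = $1,249.23
Cushion = 1 × $1,249.23 = $1,249.23

$1,249.23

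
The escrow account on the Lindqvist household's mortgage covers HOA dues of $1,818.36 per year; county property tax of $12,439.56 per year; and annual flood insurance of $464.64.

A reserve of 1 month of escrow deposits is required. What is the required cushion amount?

HOA dues: $1,818.36/yr
County property tax: $12,439.56/yr
Flood insurance: $464.64/yr
Total annual escrow = $1,818.36 + $12,439.56 + $464.64 = $14,722.56
Base monthly escrow = $14,722.56 / 12 = $1,226.88
Reserve = 1 × $1,226.88 = $1,226.88

$1,226.88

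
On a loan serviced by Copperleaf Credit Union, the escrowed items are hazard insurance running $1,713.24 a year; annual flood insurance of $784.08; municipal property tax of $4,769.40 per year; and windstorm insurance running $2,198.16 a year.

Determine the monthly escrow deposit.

$788.74

Hazard insurance — $1,713.24
Flood insurance — $784.08
Municipal property tax — $4,769.40
Windstorm insurance — $2,198.16
Total per year = $1,713.24 + $784.08 + $4,769.40 + $2,198.16 = $9,464.88
Monthly escrow = $9,464.88 ÷ 12 = $788.74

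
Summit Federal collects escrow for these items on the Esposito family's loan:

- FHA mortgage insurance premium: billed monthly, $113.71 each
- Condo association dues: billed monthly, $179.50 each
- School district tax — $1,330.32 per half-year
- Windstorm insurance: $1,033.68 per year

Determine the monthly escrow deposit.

FHA mortgage insurance premium: $113.71 × 12 = $1,364.52 per year
Condo association dues: $179.50 × 12 = $2,154.00 per year
School district tax: $1,330.32 × 2 = $2,660.64 per year
Windstorm insurance: $1,033.68 per year
Combined annual = $1,364.52 + $2,154.00 + $2,660.64 + $1,033.68 = $7,212.84
Per month = $7,212.84 ÷ 12 = $601.07

$601.07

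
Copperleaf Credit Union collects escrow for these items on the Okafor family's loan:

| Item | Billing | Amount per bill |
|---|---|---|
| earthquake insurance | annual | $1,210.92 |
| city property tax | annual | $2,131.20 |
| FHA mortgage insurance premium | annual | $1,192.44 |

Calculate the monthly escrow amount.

$377.88

Earthquake insurance = $1,210.92 per year
City property tax = $2,131.20 per year
FHA mortgage insurance premium = $1,192.44 per year
Yearly total = $1,210.92 + $2,131.20 + $1,192.44 = $4,534.56
Monthly = $4,534.56 ÷ 12 = $377.88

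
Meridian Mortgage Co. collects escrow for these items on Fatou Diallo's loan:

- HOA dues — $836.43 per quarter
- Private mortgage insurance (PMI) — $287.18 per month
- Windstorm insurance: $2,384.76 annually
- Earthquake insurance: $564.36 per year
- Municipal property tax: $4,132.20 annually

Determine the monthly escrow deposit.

$1,156.10

HOA dues: $836.43 × 4 = $3,345.72
Private mortgage insurance (PMI): $287.18 × 12 = $3,446.16
Windstorm insurance: $2,384.76
Earthquake insurance: $564.36
Municipal property tax: $4,132.20
Combined annual = $13,873.20
Per month = $13,873.20 / 12 = $1,156.10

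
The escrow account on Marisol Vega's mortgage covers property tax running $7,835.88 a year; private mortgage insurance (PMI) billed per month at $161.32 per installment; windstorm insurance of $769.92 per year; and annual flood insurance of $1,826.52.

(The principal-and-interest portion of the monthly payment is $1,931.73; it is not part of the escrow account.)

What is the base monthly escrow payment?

Property tax — $7,835.88 annually
Private mortgage insurance (PMI) — $161.32 × 12 = $1,935.84 annually
Windstorm insurance — $769.92 annually
Flood insurance — $1,826.52 annually
Annual escrow total = $7,835.88 + $1,935.84 + $769.92 + $1,826.52 = $12,368.16
Monthly escrow = $12,368.16 / 12 = $1,030.68

$1,030.68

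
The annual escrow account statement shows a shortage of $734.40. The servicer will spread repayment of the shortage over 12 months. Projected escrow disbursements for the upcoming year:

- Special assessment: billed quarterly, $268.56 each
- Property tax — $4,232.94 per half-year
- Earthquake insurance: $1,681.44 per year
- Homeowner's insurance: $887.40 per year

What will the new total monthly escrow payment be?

Special assessment = $268.56 × 4 = $1,074.24 per year
Property tax = $4,232.94 × 2 = $8,465.88 per year
Earthquake insurance = $1,681.44 per year
Homeowner's insurance = $887.40 per year
Combined annual = $12,108.96
Base monthly escrow = $12,108.96 ÷ 12 = $1,009.08
Monthly shortage recovery: $734.40 / 12 = $61.20
New monthly escrow = $1,009.08 + $61.20 = $1,070.28

$1,070.28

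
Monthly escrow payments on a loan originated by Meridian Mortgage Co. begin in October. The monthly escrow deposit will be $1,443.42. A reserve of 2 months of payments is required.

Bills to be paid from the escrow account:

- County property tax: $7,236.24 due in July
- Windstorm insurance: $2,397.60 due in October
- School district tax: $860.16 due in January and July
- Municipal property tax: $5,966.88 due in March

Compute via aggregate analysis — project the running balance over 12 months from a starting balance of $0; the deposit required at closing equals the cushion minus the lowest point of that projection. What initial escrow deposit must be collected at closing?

$5,773.68

Cushion = 2 × $1,443.42 = $2,886.84
Trial balance (start $0, +$1,443.42 each month, − disbursements):
  Oct: +$1,443.42 − $2,397.60 → -$954.18
  Nov: +$1,443.42 → $489.24
  Dec: +$1,443.42 → $1,932.66
  Jan: +$1,443.42 − $860.16 → $2,515.92
  Feb: +$1,443.42 → $3,959.34
  Mar: +$1,443.42 − $5,966.88 → -$564.12
  Apr: +$1,443.42 → $879.30
  May: +$1,443.42 → $2,322.72
  Jun: +$1,443.42 → $3,766.14
  Jul: +$1,443.42 − $8,096.40 → -$2,886.84
  Aug: +$1,443.42 → -$1,443.42
  Sep: +$1,443.42 → $0.00
Lowest trial balance = -$2,886.84 (Jul)
Initial deposit = cushion − low point = $2,886.84 − (-$2,886.84) = $5,773.68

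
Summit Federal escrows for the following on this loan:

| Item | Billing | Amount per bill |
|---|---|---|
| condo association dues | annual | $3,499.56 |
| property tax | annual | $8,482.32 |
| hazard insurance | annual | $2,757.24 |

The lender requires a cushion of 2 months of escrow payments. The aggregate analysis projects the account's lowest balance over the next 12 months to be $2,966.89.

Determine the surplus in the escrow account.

$510.37

Condo association dues: $3,499.56 annually
Property tax: $8,482.32 annually
Hazard insurance: $2,757.24 annually
Total annual escrow = $3,499.56 + $8,482.32 + $2,757.24 = $14,739.12
Monthly = $14,739.12 ÷ 12 = $1,228.26
Cushion = 2 × $1,228.26 = $2,456.52
Excess over cushion: $2,966.89 − $2,456.52 = $510.37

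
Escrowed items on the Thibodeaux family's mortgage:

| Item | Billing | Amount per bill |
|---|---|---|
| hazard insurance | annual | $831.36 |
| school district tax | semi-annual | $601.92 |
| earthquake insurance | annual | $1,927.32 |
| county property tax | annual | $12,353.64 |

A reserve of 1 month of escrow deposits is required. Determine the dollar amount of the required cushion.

$1,359.68

Hazard insurance: $831.36
School district tax: $601.92 × 2 = $1,203.84
Earthquake insurance: $1,927.32
County property tax: $12,353.64
Annual escrow total = $16,316.16
Monthly escrow = $16,316.16 / 12 = $1,359.68
Reserve = 1 × $1,359.68 = $1,359.68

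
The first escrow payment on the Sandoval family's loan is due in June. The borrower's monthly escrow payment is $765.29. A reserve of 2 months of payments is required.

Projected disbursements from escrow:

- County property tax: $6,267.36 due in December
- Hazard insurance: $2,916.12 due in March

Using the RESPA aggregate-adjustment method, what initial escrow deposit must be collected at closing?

$3,061.16

Cushion = 2 × $765.29 = $1,530.58
Trial balance (start $0, +$765.29 each month, − disbursements):
  Jun: +$765.29 → $765.29
  Jul: +$765.29 → $1,530.58
  Aug: +$765.29 → $2,295.87
  Sep: +$765.29 → $3,061.16
  Oct: +$765.29 → $3,826.45
  Nov: +$765.29 → $4,591.74
  Dec: +$765.29 − $6,267.36 → -$910.33
  Jan: +$765.29 → -$145.04
  Feb: +$765.29 → $620.25
  Mar: +$765.29 − $2,916.12 → -$1,530.58
  Apr: +$765.29 → -$765.29
  May: +$765.29 → $0.00
Lowest trial balance = -$1,530.58 (Mar)
Initial deposit = cushion − low point = $1,530.58 − (-$1,530.58) = $3,061.16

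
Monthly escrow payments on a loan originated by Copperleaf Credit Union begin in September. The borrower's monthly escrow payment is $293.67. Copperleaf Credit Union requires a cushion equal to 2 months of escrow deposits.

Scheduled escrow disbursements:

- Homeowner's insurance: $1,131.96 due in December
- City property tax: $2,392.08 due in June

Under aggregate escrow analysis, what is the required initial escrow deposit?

$1,174.68

Cushion = 2 × $293.67 = $587.34
Trial balance (start $0, +$293.67 each month, − disbursements):
  Sep: +$293.67 → $293.67
  Oct: +$293.67 → $587.34
  Nov: +$293.67 → $881.01
  Dec: +$293.67 − $1,131.96 → $42.72
  Jan: +$293.67 → $336.39
  Feb: +$293.67 → $630.06
  Mar: +$293.67 → $923.73
  Apr: +$293.67 → $1,217.40
  May: +$293.67 → $1,511.07
  Jun: +$293.67 − $2,392.08 → -$587.34
  Jul: +$293.67 → -$293.67
  Aug: +$293.67 → $0.00
Lowest trial balance = -$587.34 (Jun)
Initial deposit = cushion − low point = $587.34 − (-$587.34) = $1,174.68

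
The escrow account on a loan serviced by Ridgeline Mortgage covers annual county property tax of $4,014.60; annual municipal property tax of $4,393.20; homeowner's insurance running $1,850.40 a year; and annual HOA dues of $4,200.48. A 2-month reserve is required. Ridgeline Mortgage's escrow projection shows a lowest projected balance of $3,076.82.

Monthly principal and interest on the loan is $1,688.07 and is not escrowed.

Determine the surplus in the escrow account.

$667.04

County property tax = $4,014.60 annually
Municipal property tax = $4,393.20 annually
Homeowner's insurance = $1,850.40 annually
HOA dues = $4,200.48 annually
Total annual escrow = $4,014.60 + $4,393.20 + $1,850.40 + $4,200.48 = $14,458.68
Monthly escrow = $14,458.68 / 12 = $1,204.89
Cushion = 2 × $1,204.89 = $2,409.78
Surplus = $3,076.82 − $2,409.78 = $667.04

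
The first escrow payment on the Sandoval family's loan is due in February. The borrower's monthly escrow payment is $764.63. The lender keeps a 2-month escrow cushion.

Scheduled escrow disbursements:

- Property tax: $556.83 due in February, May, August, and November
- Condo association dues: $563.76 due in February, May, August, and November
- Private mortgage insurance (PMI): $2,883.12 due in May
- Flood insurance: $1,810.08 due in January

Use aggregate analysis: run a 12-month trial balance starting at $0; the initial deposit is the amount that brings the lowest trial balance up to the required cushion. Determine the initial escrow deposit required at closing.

Cushion = 2 × $764.63 = $1,529.26
Trial balance (start $0, +$764.63 each month, − disbursements):
  Feb: +$764.63 − $1,120.59 → -$355.96
  Mar: +$764.63 → $408.67
  Apr: +$764.63 → $1,173.30
  May: +$764.63 − $4,003.71 → -$2,065.78
  Jun: +$764.63 → -$1,301.15
  Jul: +$764.63 → -$536.52
  Aug: +$764.63 − $1,120.59 → -$892.48
  Sep: +$764.63 → -$127.85
  Oct: +$764.63 → $636.78
  Nov: +$764.63 − $1,120.59 → $280.82
  Dec: +$764.63 → $1,045.45
  Jan: +$764.63 − $1,810.08 → $0.00
Lowest trial balance = -$2,065.78 (May)
Initial deposit = cushion − low point = $1,529.26 − (-$2,065.78) = $3,595.04

$3,595.04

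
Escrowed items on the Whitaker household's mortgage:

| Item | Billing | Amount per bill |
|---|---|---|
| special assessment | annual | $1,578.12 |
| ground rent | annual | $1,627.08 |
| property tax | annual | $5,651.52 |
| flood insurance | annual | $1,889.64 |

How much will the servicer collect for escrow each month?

$895.53

Special assessment: $1,578.12/yr
Ground rent: $1,627.08/yr
Property tax: $5,651.52/yr
Flood insurance: $1,889.64/yr
Yearly total = $1,578.12 + $1,627.08 + $5,651.52 + $1,889.64 = $10,746.36
Base monthly escrow = $10,746.36 / 12 = $895.53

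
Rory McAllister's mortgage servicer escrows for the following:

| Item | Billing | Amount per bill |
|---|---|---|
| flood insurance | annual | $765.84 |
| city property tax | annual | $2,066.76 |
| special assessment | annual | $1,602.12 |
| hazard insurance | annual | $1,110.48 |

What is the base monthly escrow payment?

$462.10

Flood insurance: $765.84
City property tax: $2,066.76
Special assessment: $1,602.12
Hazard insurance: $1,110.48
Total per year = $5,545.20
Per month = $5,545.20 / 12 = $462.10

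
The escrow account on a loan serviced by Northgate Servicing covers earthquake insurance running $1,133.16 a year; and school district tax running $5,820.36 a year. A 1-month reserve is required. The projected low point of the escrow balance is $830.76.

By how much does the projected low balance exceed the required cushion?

$251.30

Earthquake insurance = $1,133.16
School district tax = $5,820.36
Annual escrow total = $6,953.52
Monthly escrow = $6,953.52 / 12 = $579.46
Required cushion = 1 × $579.46 = $579.46
Surplus = $830.76 − $579.46 = $251.30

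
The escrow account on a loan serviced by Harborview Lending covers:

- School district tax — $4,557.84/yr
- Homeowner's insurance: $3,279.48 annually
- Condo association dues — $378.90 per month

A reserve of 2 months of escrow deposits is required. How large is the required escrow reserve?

School district tax — $4,557.84 per year
Homeowner's insurance — $3,279.48 per year
Condo association dues — $378.90 × 12 = $4,546.80 per year
Total annual escrow = $4,557.84 + $3,279.48 + $4,546.80 = $12,384.12
Base monthly escrow = $12,384.12 ÷ 12 = $1,032.01
Cushion = 2 × $1,032.01 = $2,064.02

$2,064.02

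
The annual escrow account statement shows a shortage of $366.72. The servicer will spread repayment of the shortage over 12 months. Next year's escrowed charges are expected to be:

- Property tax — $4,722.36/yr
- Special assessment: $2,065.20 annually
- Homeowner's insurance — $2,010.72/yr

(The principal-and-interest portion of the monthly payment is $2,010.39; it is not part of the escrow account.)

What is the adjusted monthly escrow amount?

$763.75

Property tax — $4,722.36 per year
Special assessment — $2,065.20 per year
Homeowner's insurance — $2,010.72 per year
Annual escrow total = $4,722.36 + $2,065.20 + $2,010.72 = $8,798.28
Base monthly escrow = $8,798.28 / 12 = $733.19
Shortage per month = $366.72 / 12 = $30.56
New monthly escrow = $733.19 + $30.56 = $763.75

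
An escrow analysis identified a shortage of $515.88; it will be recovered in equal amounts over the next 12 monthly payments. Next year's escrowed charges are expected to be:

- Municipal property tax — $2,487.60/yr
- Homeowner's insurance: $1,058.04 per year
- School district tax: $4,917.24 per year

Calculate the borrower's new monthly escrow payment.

Municipal property tax = $2,487.60 annually
Homeowner's insurance = $1,058.04 annually
School district tax = $4,917.24 annually
Total per year = $8,462.88
Monthly escrow = $8,462.88 / 12 = $705.24
Shortage spread = $515.88 ÷ 12 = $42.99/mo
Adjusted monthly = $705.24 + $42.99 = $748.23

$748.23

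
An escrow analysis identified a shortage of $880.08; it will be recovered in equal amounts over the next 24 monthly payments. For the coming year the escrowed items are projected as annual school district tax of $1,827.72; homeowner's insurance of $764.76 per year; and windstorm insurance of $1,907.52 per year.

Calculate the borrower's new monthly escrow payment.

$411.67

School district tax = $1,827.72 annually
Homeowner's insurance = $764.76 annually
Windstorm insurance = $1,907.52 annually
Total annual escrow = $1,827.72 + $764.76 + $1,907.52 = $4,500.00
Per month = $4,500.00 ÷ 12 = $375.00
Monthly shortage recovery: $880.08 / 24 = $36.67
Adjusted monthly = $375.00 + $36.67 = $411.67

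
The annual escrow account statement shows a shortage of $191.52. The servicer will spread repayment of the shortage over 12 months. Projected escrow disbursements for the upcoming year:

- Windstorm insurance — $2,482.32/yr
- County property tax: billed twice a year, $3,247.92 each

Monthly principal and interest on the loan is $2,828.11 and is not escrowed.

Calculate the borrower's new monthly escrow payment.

Windstorm insurance = $2,482.32
County property tax = $3,247.92 × 2 = $6,495.84
Total per year = $8,978.16
Monthly = $8,978.16 / 12 = $748.18
Shortage per month = $191.52 / 12 = $15.96
New monthly escrow = $748.18 + $15.96 = $764.14

$764.14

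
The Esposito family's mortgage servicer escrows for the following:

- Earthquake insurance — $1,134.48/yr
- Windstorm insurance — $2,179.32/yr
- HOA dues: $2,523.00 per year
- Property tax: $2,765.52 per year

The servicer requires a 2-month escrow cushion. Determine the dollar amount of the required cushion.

Earthquake insurance = $1,134.48
Windstorm insurance = $2,179.32
HOA dues = $2,523.00
Property tax = $2,765.52
Combined annual = $8,602.32
Monthly escrow = $8,602.32 ÷ 12 = $716.86
Reserve = 2 × $716.86 = $1,433.72

$1,433.72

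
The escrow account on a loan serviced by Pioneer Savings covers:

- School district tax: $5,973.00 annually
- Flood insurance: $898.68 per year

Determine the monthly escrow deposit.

$572.64

School district tax = $5,973.00
Flood insurance = $898.68
Combined annual = $5,973.00 + $898.68 = $6,871.68
Per month = $6,871.68 / 12 = $572.64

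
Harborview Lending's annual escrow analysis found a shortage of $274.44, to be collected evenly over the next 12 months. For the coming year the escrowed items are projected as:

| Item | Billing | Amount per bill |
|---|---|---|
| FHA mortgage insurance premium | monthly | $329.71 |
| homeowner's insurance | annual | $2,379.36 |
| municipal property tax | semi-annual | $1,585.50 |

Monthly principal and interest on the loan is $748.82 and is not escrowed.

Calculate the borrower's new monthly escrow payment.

$815.11

FHA mortgage insurance premium = $329.71 × 12 = $3,956.52 per year
Homeowner's insurance = $2,379.36 per year
Municipal property tax = $1,585.50 × 2 = $3,171.00 per year
Total per year = $3,956.52 + $2,379.36 + $3,171.00 = $9,506.88
Monthly = $9,506.88 / 12 = $792.24
Shortage per month = $274.44 ÷ 12 = $22.87
Adjusted monthly = $792.24 + $22.87 = $815.11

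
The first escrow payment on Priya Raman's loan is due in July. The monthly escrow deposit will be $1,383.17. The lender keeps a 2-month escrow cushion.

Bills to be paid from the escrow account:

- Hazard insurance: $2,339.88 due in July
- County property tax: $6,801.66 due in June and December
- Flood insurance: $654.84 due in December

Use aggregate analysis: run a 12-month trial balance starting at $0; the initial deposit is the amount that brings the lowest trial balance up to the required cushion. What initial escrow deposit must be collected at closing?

$4,263.70

Cushion = 2 × $1,383.17 = $2,766.34
Trial balance (start $0, +$1,383.17 each month, − disbursements):
  Jul: +$1,383.17 − $2,339.88 → -$956.71
  Aug: +$1,383.17 → $426.46
  Sep: +$1,383.17 → $1,809.63
  Oct: +$1,383.17 → $3,192.80
  Nov: +$1,383.17 → $4,575.97
  Dec: +$1,383.17 − $7,456.50 → -$1,497.36
  Jan: +$1,383.17 → -$114.19
  Feb: +$1,383.17 → $1,268.98
  Mar: +$1,383.17 → $2,652.15
  Apr: +$1,383.17 → $4,035.32
  May: +$1,383.17 → $5,418.49
  Jun: +$1,383.17 − $6,801.66 → $0.00
Lowest trial balance = -$1,497.36 (Dec)
Initial deposit = cushion − low point = $2,766.34 − (-$1,497.36) = $4,263.70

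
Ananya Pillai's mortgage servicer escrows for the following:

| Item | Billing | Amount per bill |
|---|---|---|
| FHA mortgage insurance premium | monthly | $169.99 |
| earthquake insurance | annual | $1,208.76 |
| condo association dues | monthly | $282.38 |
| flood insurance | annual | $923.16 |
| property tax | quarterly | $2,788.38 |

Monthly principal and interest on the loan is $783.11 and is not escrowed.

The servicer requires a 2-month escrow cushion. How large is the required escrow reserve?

$3,118.98

FHA mortgage insurance premium — $169.99 × 12 = $2,039.88 per year
Earthquake insurance — $1,208.76 per year
Condo association dues — $282.38 × 12 = $3,388.56 per year
Flood insurance — $923.16 per year
Property tax — $2,788.38 × 4 = $11,153.52 per year
Combined annual = $2,039.88 + $1,208.76 + $3,388.56 + $923.16 + $11,153.52 = $18,713.88
Base monthly escrow = $18,713.88 / 12 = $1,559.49
Required cushion = 2 × $1,559.49 = $3,118.98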